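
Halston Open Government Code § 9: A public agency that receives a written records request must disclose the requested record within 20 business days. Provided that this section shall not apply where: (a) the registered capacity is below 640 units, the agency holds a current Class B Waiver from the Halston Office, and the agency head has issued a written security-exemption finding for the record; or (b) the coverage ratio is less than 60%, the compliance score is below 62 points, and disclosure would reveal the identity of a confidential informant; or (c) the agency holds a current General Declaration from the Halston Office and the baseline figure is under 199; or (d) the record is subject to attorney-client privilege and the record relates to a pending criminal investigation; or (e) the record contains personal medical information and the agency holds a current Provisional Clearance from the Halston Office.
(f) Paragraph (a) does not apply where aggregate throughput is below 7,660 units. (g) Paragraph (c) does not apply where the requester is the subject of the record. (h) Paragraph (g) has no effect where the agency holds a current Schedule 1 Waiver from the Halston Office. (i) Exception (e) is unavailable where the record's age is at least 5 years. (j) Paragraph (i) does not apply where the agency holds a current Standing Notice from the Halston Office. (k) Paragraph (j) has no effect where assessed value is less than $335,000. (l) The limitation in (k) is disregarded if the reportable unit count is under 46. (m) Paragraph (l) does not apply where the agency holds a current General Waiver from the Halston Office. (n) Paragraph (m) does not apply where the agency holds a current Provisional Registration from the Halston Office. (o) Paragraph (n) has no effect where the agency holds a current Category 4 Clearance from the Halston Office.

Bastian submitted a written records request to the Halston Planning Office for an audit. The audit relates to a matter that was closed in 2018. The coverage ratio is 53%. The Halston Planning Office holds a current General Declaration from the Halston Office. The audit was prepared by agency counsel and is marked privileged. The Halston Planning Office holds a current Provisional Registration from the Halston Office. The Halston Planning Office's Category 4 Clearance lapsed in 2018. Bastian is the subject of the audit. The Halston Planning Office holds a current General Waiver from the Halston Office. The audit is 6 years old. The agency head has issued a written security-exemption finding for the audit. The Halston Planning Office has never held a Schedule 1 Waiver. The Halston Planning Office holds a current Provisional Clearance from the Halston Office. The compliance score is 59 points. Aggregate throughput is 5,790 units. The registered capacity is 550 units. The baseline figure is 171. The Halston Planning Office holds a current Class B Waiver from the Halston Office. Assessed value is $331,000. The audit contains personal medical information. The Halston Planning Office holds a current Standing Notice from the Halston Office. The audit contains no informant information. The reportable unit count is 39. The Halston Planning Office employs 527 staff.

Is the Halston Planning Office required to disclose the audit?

No — exception (e) applies; the Halston Planning Office is not required to disclose the audit.

All of (a)'s requirements are met (the registered capacity is 550 units, below the 640 units limit; a current Class B Waiver is held; a written security-exemption finding has been issued). But: (f) operates against (a): aggregate throughput is 5,790 units, below the 7,660 units limit. Exception (a) does not apply.
Exception (b) fails — the audit contains no informant information.
Exception (c): a current General Declaration is held; the baseline figure is 171, under the 199 limit — every condition holds. But applying paragraphs (g)–(h): (g) is engaged — Bastian is the subject of the audit. (h) does not operate here (the Schedule 1 Waiver is not current), so (g) stands. Exception (c) does not apply.
Exception (d) does not apply: the audit relates to a closed matter.
All of (e)'s requirements are met (the audit contains personal medical information; a current Provisional Clearance is held). Considering the limiting provisions: (i) applies (the record's age is 6 years, meeting the 5 years threshold), but is itself disapplied by (j): (j) operates against (i): a current Standing Notice is held. (k) would limit (j) — assessed value is $331,000, less than the $335,000 limit — but (l) sets (k) aside: (l) applies — the reportable unit count is 39, under the 46 limit. (m) operates (a current General Waiver is held), but is itself disapplied by (n): (n) is triggered — a current Provisional Registration is held. (o), which would lift (n), is inapplicable — the Category 4 Clearance is not current. Exception (e) stands.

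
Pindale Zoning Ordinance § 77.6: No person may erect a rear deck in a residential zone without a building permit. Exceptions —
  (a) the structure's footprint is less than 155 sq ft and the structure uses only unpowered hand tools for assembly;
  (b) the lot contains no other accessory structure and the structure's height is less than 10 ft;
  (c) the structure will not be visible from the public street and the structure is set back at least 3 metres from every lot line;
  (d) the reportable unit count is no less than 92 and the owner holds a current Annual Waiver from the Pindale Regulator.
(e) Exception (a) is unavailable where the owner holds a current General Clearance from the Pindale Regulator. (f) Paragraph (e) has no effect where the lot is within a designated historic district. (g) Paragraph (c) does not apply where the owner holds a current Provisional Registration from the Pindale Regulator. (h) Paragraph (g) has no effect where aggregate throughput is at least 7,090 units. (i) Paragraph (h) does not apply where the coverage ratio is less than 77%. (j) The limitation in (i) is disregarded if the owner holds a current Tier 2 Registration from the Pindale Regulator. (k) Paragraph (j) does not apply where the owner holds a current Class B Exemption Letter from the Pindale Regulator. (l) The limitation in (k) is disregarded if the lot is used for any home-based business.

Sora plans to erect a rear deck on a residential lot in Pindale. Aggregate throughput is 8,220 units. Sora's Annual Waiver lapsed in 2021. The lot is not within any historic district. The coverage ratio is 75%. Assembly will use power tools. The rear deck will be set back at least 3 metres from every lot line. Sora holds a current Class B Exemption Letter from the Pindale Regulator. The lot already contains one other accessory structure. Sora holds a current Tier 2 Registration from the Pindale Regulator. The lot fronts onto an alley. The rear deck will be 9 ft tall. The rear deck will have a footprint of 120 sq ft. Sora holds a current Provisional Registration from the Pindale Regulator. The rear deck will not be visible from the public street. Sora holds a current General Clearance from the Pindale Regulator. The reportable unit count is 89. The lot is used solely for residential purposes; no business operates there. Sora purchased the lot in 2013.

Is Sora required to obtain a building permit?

Exception (a) requires that the structure uses only unpowered hand tools for assembly; but assembly uses power tools, so (a) is unavailable.
Exception (b) requires that the lot contains no other accessory structure; but the lot already has another accessory structure, so (b) is unavailable.
Exception (c)'s conditions are all satisfied: the structure will not be visible from the street; the setback is at least 3 m on every side. But: (g) operates — a current Provisional Registration is held. (h) would limit (g) — aggregate throughput is 8,220 units, meeting the 7,090 units threshold — but (i) sets (h) aside: (i) is engaged — the coverage ratio is 75%, less than the 77% limit. (j) is triggered (a current Tier 2 Registration is held), but is set aside by (k): (k) operates against (j): a current Class B Exemption Letter is held. (l) is not engaged (the lot is solely residential), so (k) stands. (c) is therefore removed.
Exception (d) fails — the reportable unit count is 89, short of 92.
None of the exceptions is available; § 77.6 applies in full.

Yes — Sora must obtain a building permit.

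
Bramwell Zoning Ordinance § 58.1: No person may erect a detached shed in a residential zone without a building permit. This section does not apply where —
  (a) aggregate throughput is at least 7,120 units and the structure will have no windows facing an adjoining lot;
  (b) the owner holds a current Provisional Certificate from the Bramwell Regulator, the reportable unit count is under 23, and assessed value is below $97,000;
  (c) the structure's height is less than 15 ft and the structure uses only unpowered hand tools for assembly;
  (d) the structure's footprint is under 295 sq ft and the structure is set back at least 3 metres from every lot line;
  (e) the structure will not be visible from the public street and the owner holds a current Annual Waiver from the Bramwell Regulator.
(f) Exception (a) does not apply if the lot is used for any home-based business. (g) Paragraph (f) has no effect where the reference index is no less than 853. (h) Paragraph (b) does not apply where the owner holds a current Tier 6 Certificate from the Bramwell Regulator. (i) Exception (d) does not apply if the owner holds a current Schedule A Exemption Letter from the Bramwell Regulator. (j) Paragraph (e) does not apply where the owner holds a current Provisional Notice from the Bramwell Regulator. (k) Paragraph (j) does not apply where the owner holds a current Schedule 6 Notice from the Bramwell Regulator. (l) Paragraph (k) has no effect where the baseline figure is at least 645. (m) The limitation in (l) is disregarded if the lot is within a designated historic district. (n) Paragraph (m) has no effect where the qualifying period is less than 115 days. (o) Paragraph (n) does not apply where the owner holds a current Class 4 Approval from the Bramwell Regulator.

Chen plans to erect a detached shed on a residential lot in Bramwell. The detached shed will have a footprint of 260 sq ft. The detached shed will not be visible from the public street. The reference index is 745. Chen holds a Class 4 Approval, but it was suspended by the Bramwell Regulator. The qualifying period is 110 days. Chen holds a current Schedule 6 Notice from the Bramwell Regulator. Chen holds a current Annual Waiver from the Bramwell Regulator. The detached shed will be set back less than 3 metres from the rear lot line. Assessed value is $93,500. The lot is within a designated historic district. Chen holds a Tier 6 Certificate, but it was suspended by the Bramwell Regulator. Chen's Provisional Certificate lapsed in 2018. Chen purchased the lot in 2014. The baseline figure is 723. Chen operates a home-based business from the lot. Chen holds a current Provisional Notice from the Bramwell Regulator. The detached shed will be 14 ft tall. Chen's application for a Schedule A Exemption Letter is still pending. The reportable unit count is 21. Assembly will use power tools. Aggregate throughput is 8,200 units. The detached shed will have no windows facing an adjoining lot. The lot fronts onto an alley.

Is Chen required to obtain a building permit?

Exception (a)'s conditions are all satisfied: aggregate throughput is 8,200 units, meeting the 7,120 units threshold; no windows face an adjoining lot. However, paragraphs (f)–(g) must be considered: (f) operates against (a): a home-based business operates on the lot. (g), which would lift (f), does not operate here — the reference index is 745, short of 853. Exception (a) does not apply.
Exception (b) requires that the owner holds a current Provisional Certificate from the Bramwell Regulator; but there is no Provisional Certificate in force, so (b) is unavailable.
Exception (c) requires that the structure uses only unpowered hand tools for assembly; but assembly uses power tools, so (c) is unavailable.
Exception (d) requires that the structure is set back at least 3 metres from every lot line; but the rear setback is under 3 m, so (d) is unavailable.
Exception (e)'s conditions are all satisfied: the structure will not be visible from the street; a current Annual Waiver is held. However, paragraphs (j)–(o) must be considered: (j) operates against (e): a current Provisional Notice is held. (k) applies (a current Schedule 6 Notice is held), but is itself disapplied by (l): (l) operates against (k): the baseline figure is 723, meeting the 645 threshold. (m) applies (the lot is in a historic district), but is set aside by (n): (n) operates against (m): the qualifying period is 110 days, less than the 115 days limit. (o), which would lift (n), is not engaged — there is no Class 4 Approval in force. So (e) is unavailable.
No exception displaces § 58.1.

Yes — Chen must obtain a building permit.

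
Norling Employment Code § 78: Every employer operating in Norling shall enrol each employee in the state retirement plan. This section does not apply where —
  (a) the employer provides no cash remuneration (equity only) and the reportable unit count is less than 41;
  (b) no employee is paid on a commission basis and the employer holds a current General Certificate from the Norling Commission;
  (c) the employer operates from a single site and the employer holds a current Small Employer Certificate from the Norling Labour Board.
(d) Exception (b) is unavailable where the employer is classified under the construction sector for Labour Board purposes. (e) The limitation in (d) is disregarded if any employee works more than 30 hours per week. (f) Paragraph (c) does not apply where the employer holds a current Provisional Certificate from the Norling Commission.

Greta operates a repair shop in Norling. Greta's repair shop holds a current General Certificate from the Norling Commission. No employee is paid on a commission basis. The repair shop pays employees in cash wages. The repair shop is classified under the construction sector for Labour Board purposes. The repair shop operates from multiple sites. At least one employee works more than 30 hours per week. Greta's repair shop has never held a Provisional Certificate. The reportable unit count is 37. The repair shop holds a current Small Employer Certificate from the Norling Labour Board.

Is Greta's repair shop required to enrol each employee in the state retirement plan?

No — exception (b) applies; Greta's repair shop is not required to enrol each employee in the state retirement plan.

Exception (a) fails — employees are paid cash wages.
Exception (b)'s conditions are all satisfied: no employee is paid on commission; a current General Certificate is held. Under paragraphs (d)–(e): (d) is triggered (the repair shop is classified under the construction sector), but is set aside by (e): (e) applies — at least one employee exceeds 30 hours/week. So (b) applies.
Exception (c) does not apply: the employer operates from multiple sites.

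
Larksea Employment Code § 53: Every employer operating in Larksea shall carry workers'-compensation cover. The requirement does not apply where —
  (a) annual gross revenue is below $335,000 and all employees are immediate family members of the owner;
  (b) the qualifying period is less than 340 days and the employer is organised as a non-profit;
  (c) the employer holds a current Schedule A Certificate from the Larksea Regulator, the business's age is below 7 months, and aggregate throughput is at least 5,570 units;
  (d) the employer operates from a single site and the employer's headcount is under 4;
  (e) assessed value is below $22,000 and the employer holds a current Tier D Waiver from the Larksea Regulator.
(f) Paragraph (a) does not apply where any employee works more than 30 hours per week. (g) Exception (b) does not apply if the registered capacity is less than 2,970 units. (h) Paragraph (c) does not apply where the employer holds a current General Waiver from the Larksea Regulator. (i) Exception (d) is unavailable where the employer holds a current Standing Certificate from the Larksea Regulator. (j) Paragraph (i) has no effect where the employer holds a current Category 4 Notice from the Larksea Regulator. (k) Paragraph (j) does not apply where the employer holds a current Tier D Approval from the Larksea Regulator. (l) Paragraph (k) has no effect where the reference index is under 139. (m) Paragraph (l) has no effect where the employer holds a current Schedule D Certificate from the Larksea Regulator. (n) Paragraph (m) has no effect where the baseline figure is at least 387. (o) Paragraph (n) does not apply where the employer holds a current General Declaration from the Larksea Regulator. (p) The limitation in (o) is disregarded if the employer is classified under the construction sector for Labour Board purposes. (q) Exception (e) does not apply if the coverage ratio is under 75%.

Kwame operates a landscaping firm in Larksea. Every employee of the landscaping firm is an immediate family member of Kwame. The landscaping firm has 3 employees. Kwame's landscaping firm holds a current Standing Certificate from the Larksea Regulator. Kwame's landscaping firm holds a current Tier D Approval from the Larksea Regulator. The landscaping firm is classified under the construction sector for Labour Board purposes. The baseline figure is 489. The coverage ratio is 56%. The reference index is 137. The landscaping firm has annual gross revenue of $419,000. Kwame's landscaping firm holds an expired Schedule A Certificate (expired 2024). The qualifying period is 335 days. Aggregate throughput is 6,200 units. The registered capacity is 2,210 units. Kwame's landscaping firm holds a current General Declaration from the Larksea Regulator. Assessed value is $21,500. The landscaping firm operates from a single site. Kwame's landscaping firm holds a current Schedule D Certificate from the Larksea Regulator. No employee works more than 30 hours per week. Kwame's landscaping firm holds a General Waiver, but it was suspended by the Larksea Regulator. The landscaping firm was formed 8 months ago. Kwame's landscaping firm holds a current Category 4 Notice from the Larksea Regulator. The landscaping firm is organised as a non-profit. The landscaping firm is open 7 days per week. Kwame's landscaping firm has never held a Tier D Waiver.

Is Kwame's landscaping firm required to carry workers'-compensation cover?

No — exception (d) applies; Kwame's landscaping firm is not required to carry workers'-compensation cover.

Exception (a) fails — annual gross revenue is $419,000, not below $335,000.
Exception (b) is satisfied on its face — the qualifying period is 335 days, less than the 340 days limit; the employer is a non-profit. Turning to paragraph (g): (g) operates against (b): the registered capacity is 2,210 units, less than the 2,970 units limit. Exception (b) does not apply.
Exception (c) requires that the employer holds a current Schedule A Certificate from the Larksea Regulator; but there is no Schedule A Certificate in force, so (c) is unavailable.
Exception (d): the employer operates from a single site; the employer's headcount is 3, under the 4 limit — every condition holds. Considering the limiting provisions: (i) would limit (d) — a current Standing Certificate is held — but (j) sets (i) aside: (j) is engaged — a current Category 4 Notice is held. (k) is triggered (a current Tier D Approval is held), but is overridden by (l): (l) operates against (k): the reference index is 137, under the 139 limit. (m) operates (a current Schedule D Certificate is held), but is displaced by (n): (n) is engaged — the baseline figure is 489, meeting the 387 threshold. (o) is engaged (a current General Declaration is held), but is itself disapplied by (p): (p) operates against (o): the landscaping firm is classified under the construction sector. (d) remains available.
Exception (e) requires that the employer holds a current Tier D Waiver from the Larksea Regulator; but the Tier D Waiver is not current, so (e) is unavailable.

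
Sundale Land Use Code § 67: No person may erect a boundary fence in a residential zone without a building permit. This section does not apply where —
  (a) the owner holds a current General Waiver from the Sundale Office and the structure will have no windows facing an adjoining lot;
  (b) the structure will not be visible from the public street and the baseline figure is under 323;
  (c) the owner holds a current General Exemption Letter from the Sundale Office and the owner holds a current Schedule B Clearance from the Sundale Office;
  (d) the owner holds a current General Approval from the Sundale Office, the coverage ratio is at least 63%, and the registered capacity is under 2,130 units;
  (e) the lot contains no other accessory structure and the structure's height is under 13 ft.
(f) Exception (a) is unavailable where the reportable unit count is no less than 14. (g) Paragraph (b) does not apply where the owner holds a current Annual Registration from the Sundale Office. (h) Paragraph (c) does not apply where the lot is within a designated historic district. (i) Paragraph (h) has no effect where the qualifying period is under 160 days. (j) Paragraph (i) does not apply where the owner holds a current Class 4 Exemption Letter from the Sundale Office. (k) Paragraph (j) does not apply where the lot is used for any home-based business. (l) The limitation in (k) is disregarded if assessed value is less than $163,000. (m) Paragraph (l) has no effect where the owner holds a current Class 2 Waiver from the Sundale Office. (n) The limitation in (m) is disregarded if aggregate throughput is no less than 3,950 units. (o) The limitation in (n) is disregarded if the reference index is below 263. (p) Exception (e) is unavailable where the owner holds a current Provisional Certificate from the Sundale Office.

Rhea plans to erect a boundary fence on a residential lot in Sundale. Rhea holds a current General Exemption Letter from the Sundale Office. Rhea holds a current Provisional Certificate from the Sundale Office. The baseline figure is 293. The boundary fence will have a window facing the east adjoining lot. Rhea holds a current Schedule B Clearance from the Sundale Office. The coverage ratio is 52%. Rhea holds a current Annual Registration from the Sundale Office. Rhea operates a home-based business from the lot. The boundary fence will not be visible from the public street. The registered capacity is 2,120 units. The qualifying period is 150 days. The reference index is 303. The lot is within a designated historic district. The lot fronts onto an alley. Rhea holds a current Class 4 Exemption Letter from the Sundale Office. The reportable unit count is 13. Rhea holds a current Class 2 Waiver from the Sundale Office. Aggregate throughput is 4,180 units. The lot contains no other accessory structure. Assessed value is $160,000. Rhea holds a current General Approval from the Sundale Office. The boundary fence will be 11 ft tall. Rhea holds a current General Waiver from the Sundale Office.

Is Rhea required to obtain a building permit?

Exception (a) fails — a window faces an adjoining lot.
All of (b)'s requirements are met (the structure will not be visible from the street; the baseline figure is 293, under the 323 limit). Turning to paragraph (g): (g) operates against (b): a current Annual Registration is held. So (b) is unavailable.
All of (c)'s requirements are met (a current General Exemption Letter is held; a current Schedule B Clearance is held). But applying paragraphs (h)–(o): (h) is triggered — the lot is in a historic district. (i) would limit (h) — the qualifying period is 150 days, under the 160 days limit — but (j) sets (i) aside: (j) applies — a current Class 4 Exemption Letter is held. (k) operates (a home-based business operates on the lot), but is itself disapplied by (l): (l) is triggered — assessed value is $160,000, less than the $163,000 limit. (m) would limit (l) — a current Class 2 Waiver is held — but (n) sets (m) aside: (n) is triggered — aggregate throughput is 4,180 units, meeting the 3,950 units threshold. (o) is not triggered (the reference index is 303, not below 263), so (n) stands. Exception (c) does not apply.
Exception (d) fails — the coverage ratio is 52%, short of 63%.
All of (e)'s requirements are met (the lot has no other accessory structure; the structure's height is 11 ft, under the 13 ft limit). But: (p) operates against (e): a current Provisional Certificate is held. So (e) is unavailable.
Every exception is unavailable, so the rule governs.

Yes — Rhea must obtain a building permit.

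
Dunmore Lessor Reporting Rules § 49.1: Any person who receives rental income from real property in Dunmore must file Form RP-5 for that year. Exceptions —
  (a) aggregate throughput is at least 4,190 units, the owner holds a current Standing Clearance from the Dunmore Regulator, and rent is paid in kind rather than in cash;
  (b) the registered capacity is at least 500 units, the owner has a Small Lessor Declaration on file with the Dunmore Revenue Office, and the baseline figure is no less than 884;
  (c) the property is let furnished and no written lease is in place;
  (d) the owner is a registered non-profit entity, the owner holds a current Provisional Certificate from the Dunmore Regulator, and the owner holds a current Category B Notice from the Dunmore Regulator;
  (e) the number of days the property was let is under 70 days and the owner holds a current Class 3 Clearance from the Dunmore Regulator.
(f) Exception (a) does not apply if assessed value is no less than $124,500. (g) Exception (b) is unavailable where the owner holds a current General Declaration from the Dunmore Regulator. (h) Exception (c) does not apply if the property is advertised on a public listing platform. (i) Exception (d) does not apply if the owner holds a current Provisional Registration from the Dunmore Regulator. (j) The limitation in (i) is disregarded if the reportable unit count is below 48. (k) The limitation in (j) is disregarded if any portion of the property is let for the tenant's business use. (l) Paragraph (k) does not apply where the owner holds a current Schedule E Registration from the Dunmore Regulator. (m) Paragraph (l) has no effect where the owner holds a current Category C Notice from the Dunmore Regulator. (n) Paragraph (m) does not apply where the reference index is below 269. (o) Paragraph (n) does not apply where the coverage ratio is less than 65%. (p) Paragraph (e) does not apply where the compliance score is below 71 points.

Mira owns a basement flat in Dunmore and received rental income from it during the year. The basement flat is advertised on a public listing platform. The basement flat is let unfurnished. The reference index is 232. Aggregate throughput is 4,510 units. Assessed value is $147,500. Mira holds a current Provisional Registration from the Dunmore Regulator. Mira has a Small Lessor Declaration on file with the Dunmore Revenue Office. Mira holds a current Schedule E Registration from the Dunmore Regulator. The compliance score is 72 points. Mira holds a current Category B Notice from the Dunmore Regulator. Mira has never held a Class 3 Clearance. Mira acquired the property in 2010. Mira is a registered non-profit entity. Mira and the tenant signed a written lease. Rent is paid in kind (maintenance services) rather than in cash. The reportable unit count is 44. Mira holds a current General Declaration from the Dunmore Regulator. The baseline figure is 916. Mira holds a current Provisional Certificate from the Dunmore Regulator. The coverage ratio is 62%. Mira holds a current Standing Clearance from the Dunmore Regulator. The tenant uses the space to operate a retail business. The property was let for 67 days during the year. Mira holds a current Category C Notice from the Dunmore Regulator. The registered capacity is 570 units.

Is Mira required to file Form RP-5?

Yes — Mira must file Form RP-5.

All of (a)'s requirements are met (aggregate throughput is 4,510 units, meeting the 4,190 units threshold; a current Standing Clearance is held; rent is paid in kind). But applying paragraph (f): (f) applies — assessed value is $147,500, meeting the $124,500 threshold. (a) is therefore removed.
Exception (b) is satisfied on its face — the registered capacity is 570 units, meeting the 500 units threshold; a Small Lessor Declaration is on file; the baseline figure is 916, meeting the 884 threshold. But: (g) is triggered — a current General Declaration is held. So (b) is unavailable.
Exception (c) fails — the property is let unfurnished.
Exception (d): Mira is a registered non-profit; a current Provisional Certificate is held; a current Category B Notice is held — every condition holds. But applying paragraphs (i)–(o): (i) is engaged — a current Provisional Registration is held. (j) operates (the reportable unit count is 44, below the 48 limit), but yields to (k): (k) is triggered — the space is let for business use. (l) would limit (k) — a current Schedule E Registration is held — but (m) sets (l) aside: (m) is triggered — a current Category C Notice is held. (n) would limit (m) — the reference index is 232, below the 269 limit — but (o) sets (n) aside: (o) operates — the coverage ratio is 62%, less than the 65% limit. (d) is therefore removed.
Exception (e) fails — there is no Class 3 Clearance in force.
None of the exceptions is available; § 49.1 applies in full.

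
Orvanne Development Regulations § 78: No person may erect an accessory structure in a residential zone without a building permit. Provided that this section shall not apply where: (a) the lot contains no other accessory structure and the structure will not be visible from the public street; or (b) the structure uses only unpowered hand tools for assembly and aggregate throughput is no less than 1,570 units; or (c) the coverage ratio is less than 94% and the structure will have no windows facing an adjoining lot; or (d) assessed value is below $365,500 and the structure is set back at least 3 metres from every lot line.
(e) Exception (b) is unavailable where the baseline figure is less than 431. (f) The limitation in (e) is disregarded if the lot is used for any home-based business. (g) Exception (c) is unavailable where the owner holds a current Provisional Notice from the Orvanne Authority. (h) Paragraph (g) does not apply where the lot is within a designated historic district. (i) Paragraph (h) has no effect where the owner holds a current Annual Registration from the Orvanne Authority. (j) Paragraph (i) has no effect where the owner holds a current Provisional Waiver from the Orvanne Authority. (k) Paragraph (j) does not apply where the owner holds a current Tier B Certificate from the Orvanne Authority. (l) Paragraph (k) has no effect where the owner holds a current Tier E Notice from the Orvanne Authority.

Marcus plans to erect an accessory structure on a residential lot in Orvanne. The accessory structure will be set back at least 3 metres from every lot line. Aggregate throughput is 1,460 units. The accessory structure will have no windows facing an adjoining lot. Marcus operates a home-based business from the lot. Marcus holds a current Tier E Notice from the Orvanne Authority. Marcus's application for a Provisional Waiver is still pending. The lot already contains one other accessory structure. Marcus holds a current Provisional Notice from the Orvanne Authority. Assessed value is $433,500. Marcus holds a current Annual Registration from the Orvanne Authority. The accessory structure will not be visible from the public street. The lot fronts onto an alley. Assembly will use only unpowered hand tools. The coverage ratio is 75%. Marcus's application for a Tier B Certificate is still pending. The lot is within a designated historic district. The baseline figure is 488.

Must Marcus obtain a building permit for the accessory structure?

Exception (a) requires that the lot contains no other accessory structure; but the lot already has another accessory structure, so (a) is unavailable.
Exception (b) requires that aggregate throughput is no less than 1,570 units; but aggregate throughput is 1,460 units, short of 1,570 units, so (b) is unavailable.
Exception (c) is satisfied on its face — the coverage ratio is 75%, less than the 94% limit; no windows face an adjoining lot. However, paragraphs (g)–(l) must be considered: (g) operates — a current Provisional Notice is held. (h) would limit (g) — the lot is in a historic district — but (i) sets (h) aside: (i) operates — a current Annual Registration is held. (j) is not triggered (the Provisional Waiver is not current), so (i) stands. Exception (c) does not apply.
Exception (d) fails — assessed value is $433,500, not below $365,500.
No exception is made out. Marcus falls within the general rule.

Yes — Marcus must obtain a building permit.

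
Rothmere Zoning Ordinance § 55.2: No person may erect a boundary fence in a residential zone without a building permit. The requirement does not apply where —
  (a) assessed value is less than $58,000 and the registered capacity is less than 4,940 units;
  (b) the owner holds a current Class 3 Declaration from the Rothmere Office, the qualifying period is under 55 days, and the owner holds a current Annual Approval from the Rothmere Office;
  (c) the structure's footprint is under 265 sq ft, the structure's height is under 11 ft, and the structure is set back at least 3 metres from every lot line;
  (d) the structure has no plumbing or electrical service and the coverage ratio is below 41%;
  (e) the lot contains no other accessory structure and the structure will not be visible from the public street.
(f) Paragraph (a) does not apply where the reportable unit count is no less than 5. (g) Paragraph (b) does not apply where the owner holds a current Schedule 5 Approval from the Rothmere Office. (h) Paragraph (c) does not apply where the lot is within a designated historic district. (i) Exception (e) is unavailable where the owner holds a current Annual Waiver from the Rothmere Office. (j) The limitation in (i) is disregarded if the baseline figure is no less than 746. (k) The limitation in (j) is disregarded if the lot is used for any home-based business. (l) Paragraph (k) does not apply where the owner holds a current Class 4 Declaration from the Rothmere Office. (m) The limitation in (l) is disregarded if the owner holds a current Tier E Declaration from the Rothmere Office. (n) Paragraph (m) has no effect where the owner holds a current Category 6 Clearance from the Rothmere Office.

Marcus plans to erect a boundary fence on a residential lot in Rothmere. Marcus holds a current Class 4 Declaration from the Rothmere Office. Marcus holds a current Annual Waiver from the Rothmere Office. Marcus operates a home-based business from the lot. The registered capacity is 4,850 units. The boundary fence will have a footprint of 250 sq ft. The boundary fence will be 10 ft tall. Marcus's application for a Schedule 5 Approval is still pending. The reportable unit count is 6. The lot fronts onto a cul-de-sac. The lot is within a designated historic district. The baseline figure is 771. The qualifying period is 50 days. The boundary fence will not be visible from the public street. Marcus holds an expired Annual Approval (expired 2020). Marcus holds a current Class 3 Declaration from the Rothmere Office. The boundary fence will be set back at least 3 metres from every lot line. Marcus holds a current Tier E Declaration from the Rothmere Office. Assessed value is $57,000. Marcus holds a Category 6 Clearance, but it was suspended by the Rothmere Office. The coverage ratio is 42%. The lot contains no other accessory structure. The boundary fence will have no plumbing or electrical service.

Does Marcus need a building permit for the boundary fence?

Exception (a)'s conditions are all satisfied: assessed value is $57,000, less than the $58,000 limit; the registered capacity is 4,850 units, less than the 4,940 units limit. Turning to paragraph (f): (f) applies — the reportable unit count is 6, meeting the 5 threshold. (a) is therefore removed.
Exception (b) does not apply: the Annual Approval is not current.
All of (c)'s requirements are met (the structure's footprint is 250 sq ft, under the 265 sq ft limit; the structure's height is 10 ft, under the 11 ft limit; the setback is at least 3 m on every side). However, paragraph (h) must be considered: (h) is triggered — the lot is in a historic district. So (c) is unavailable.
Exception (d) does not apply: the coverage ratio is 42%, not below 41%.
Exception (e): the lot has no other accessory structure; the structure will not be visible from the street — every condition holds. But applying paragraphs (i)–(n): (i) operates against (e): a current Annual Waiver is held. (j) operates (the baseline figure is 771, meeting the 746 threshold), but is set aside by (k): (k) operates against (j): a home-based business operates on the lot. (l) is engaged (a current Class 4 Declaration is held), but is overridden by (m): (m) operates against (l): a current Tier E Declaration is held. (n) is inapplicable (there is no Category 6 Clearance in force), so (m) stands. So (e) is unavailable.
No exception applies. The general rule governs.

Yes — Marcus must obtain a building permit.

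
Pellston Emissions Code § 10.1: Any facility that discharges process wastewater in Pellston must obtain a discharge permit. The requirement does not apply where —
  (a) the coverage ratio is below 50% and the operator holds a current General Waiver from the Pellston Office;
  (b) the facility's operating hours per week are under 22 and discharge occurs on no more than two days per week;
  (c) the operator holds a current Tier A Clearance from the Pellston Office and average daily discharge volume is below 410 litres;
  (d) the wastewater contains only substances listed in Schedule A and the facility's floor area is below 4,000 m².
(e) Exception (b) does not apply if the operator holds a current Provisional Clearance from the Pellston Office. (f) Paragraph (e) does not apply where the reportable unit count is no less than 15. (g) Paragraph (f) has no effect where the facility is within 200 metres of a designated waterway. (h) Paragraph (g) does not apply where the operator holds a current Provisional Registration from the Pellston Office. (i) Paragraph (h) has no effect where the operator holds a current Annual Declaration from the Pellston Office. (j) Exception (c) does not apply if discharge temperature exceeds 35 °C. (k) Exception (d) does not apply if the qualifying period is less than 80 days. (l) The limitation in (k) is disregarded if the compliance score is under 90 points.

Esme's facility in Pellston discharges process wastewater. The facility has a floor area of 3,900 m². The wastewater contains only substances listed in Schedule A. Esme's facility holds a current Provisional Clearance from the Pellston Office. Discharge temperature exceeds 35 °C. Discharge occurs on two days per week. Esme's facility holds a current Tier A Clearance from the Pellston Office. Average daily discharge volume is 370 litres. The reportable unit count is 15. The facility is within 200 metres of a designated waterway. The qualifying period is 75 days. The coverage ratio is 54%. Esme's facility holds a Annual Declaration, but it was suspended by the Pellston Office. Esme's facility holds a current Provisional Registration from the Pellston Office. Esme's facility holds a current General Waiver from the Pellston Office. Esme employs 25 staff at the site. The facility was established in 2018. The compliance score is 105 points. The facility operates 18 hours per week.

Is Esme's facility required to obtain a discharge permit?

Exception (a) requires that the coverage ratio is below 50%; but the coverage ratio is 54%, not below 50%, so (a) is unavailable.
Exception (b) is satisfied on its face — the facility's operating hours per week are 18, under the 22 limit; discharge occurs on no more than two days per week. Considering the limiting provisions: (e) would limit (b) — a current Provisional Clearance is held — but (f) sets (e) aside: (f) is triggered — the reportable unit count is 15, meeting the 15 threshold. (g) is triggered (the facility is within 200 m of a designated waterway), but is set aside by (h): (h) operates against (g): a current Provisional Registration is held. (i) is inapplicable (there is no Annual Declaration in force), so (h) stands. Exception (b) stands.
Exception (c) is satisfied on its face — a current Tier A Clearance is held; average daily discharge volume is 370 litres, below the 410 litres limit. However, paragraph (j) must be considered: (j) operates — discharge temperature exceeds 35 °C. So (c) is unavailable.
All of (d)'s requirements are met (the wastewater is Schedule-A-only; the facility's floor area is 3,900 m², below the 4,000 m² limit). But applying paragraphs (k)–(l): (k) operates against (d): the qualifying period is 75 days, less than the 80 days limit. (l) is inapplicable (the compliance score is 105 points, not under 90 points), so (k) stands. Exception (d) does not apply.

No — exception (b) applies; Esme's facility is not required to obtain a discharge permit.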